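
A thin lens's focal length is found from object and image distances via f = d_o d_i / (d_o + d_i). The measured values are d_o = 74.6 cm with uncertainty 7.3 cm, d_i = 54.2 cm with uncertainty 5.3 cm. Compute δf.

∂f/∂d_o = (d_i/(d_o+d_i))² = 0.177;  ∂f/∂d_i = (d_o/(d_o+d_i))² = 0.335
δf = √((∂f/∂d_o · δd_o)² + (∂f/∂d_i · δd_i)²) = √(1.67 + 3.16) = 2.20 cm

2.20 cm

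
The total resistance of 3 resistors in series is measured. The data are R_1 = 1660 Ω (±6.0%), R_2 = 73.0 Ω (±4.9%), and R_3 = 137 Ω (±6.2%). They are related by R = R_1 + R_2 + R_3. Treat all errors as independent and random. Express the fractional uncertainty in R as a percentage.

5.35%

Sums and differences: (δR)² = Σ (cᵢ δxᵢ)².
  (δR_1)² = 9920;  (δR_2)² = 12.8;  (δR_3)² = 72.1
δR = √(10000) = 100 Ω
R = 1870 Ω, so δR/R = 100/1870 = 0.0535.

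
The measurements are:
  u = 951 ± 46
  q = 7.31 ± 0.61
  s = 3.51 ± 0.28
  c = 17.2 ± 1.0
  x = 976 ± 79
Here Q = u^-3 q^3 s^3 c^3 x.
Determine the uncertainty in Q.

41.1

Each factor contributes (exponent × relative error)² to (δQ/Q)²:
  (-3·δu/u)² = (-3×0.0484)² = 0.0211;  (3·δq/q)² = (3×0.0834)² = 0.0627;  (3·δs/s)² = (3×0.0798)² = 0.0573;  (3·δc/c)² = (3×0.0581)² = 0.0304;  (1·δx/x)² = (1×0.0809)² = 0.00655
δQ/Q = √(0.178) = 0.422
Q = 97.5, so δQ = 0.422 × 97.5 = 41.1.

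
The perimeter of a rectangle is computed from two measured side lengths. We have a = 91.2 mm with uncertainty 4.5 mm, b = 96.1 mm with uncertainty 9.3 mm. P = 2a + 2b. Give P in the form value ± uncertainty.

Sums and differences: (δP)² = Σ (cᵢ δxᵢ)².
  (2·δa)² = 81.0;  (2·δb)² = 346
δP = √(427) = 20.7 mm
P = 375 mm.

375 ± 20.7 mm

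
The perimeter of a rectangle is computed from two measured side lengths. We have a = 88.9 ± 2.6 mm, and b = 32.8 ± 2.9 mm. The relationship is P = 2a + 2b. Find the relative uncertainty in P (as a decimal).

0.0320

Each term contributes (cᵢ δxᵢ)² to (δP)²:
  (2·δa)² = 27.0;  (2·δb)² = 33.6
δP = √(60.7) = 7.79 mm
P = 243 mm, so δP/P = 7.79/243 = 0.0320.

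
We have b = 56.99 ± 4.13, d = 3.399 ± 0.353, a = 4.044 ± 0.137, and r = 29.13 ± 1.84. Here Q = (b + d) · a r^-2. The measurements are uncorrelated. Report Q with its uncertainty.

0.2878 ± 0.0425

Let u = b + d = 60.39. δu = √(δb² + δd²) = √(17.1 + 0.125) = 4.15, so δu/u = 0.0686.
Q is then a monomial in u, a, r:
δQ/Q = √((δu/u)² + (1·δa/a)² + (-2·δr/r)²) = √(0.00471 + 0.00115 + 0.0160) = 0.148
Q = 0.2878, so δQ = 0.148 × 0.2878 = 0.0425.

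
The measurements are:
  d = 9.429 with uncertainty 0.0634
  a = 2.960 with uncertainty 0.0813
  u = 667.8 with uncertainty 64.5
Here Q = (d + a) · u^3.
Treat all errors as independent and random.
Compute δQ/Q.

0.290

Let w = d + a = 12.39. δw = √(δd² + δa²) = √(0.00402 + 0.00661) = 0.103, so δw/w = 0.00832.
Q is then a monomial in w, u:
δQ/Q = √((δw/w)² + (3·δu/u)²) = √(6.93e-05 + 0.0840) = 0.290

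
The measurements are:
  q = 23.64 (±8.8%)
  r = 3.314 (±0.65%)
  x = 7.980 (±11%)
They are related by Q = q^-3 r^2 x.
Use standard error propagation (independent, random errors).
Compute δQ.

0.00190

For a monomial Q ∝ q^-3, r^2, x, fractional errors add in quadrature:
  (-3·δq/q)² = (-3×0.0880)² = 0.0697;  (2·δr/r)² = (2×0.00650)² = 0.000169;  (1·δx/x)² = (1×0.110)² = 0.0121
δQ/Q = √(0.0820) = 0.286
Q = 0.006634, so δQ = 0.286 × 0.006634 = 0.00190.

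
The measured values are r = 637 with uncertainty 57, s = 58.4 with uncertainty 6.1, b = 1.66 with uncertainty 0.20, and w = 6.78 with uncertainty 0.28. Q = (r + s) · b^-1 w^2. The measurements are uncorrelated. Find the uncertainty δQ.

Let u = r + s = 695. δu = √(δr² + δs²) = √(3250 + 37.2) = 57.3, so δu/u = 0.0824.
Q is then a monomial in u, b, w:
δQ/Q = √((δu/u)² + (-1·δb/b)² + (2·δw/w)²) = √(0.00680 + 0.0145 + 0.00682) = 0.168
Q = 19300, so δQ = 0.168 × 19300 = 3230.

3230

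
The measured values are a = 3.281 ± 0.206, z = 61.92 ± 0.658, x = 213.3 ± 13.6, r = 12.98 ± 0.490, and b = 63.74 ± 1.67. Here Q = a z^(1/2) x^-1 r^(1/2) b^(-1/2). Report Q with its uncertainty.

Q is a product of powers, so relative uncertainties combine in quadrature:
  (1·δa/a)² = (1×0.0628)² = 0.00394;  (½·δz/z)² = (0.5×0.0106)² = 2.82e-05;  (-1·δx/x)² = (-1×0.0638)² = 0.00407;  (½·δr/r)² = (0.5×0.0378)² = 0.000356;  (−½·δb/b)² = (-0.5×0.0262)² = 0.000172
δQ/Q = √(0.00856) = 0.0925
Q = 0.05462, so δQ = 0.0925 × 0.05462 = 0.00505.

0.05462 ± 0.00505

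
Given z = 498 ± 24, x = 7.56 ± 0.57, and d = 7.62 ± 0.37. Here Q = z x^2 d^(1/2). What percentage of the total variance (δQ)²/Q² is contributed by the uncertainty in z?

9.05%

(δQ/Q)² = (1·δz/z)² + (2·δx/x)² + (½·δd/d)²
  z term: (1×0.0482)² = 0.00232
  x term: (2×0.0754)² = 0.0227
  d term: (0.5×0.0486)² = 0.000589
Total = 0.0257. Share from z = 0.00232/0.0257 = 0.0905.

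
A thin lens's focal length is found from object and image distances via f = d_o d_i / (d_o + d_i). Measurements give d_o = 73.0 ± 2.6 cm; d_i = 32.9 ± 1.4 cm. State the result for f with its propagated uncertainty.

∂f/∂d_o = (d_i/(d_o+d_i))² = 0.0965;  ∂f/∂d_i = (d_o/(d_o+d_i))² = 0.475
δf = √((∂f/∂d_o · δd_o)² + (∂f/∂d_i · δd_i)²) = √(0.0630 + 0.443) = 0.711 cm
f = 22.7 cm.

22.7 ± 0.711 cm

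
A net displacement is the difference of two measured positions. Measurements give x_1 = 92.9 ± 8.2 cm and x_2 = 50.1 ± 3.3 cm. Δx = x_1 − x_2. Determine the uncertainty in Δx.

8.84 cm

Sums and differences: (δΔx)² = Σ (cᵢ δxᵢ)².
  (δx_1)² = 67.2;  (δx_2)² = 10.9
δΔx = √(78.1) = 8.84 cm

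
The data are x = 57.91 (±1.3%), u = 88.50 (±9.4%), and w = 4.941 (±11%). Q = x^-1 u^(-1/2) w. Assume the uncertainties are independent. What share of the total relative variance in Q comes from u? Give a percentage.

(δQ/Q)² = (-1·δx/x)² + (−½·δu/u)² + (1·δw/w)²
  x term: (-1×0.0130)² = 0.000169
  u term: (-0.5×0.0940)² = 0.00221
  w term: (1×0.110)² = 0.0121
Total = 0.0145. Share from u = 0.00221/0.0145 = 0.153.

15.3%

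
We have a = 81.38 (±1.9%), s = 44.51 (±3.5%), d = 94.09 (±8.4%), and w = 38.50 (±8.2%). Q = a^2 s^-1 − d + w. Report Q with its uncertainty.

Let p = a^2·s^-1 = 148.8. δp/p = √((2·δa/a)² + (-1·δs/s)²) = √(0.00144 + 0.00123) = 0.0517, so δp = 7.69.
Q = p − d + w: δQ = √(δp² + δd² + δw²) = √(59.1 + 62.5 + 9.97) = 11.5
Q = 93.20.

93.20 ± 11.5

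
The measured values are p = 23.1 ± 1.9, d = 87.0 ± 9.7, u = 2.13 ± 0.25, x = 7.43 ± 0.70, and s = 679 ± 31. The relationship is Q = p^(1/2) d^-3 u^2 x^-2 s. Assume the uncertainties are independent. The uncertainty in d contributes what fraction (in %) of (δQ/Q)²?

(δQ/Q)² = (½·δp/p)² + (-3·δd/d)² + (2·δu/u)² + (-2·δx/x)² + (1·δs/s)²
  p term: (0.5×0.0823)² = 0.00169
  d term: (-3×0.111)² = 0.112
  u term: (2×0.117)² = 0.0551
  x term: (-2×0.0942)² = 0.0355
  s term: (1×0.0457)² = 0.00208
Total = 0.206. Share from d = 0.112/0.206 = 0.542.

54.2%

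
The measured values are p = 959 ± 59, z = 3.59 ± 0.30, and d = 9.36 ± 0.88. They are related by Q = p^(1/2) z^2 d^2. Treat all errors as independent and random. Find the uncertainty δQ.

Products/powers → add relative errors in quadrature, weighted by exponent:
  (½·δp/p)² = (0.5×0.0615)² = 0.000946;  (2·δz/z)² = (2×0.0836)² = 0.0279;  (2·δd/d)² = (2×0.0940)² = 0.0354
δQ/Q = √(0.0642) = 0.253
Q = 35000, so δQ = 0.253 × 35000 = 8860.

8860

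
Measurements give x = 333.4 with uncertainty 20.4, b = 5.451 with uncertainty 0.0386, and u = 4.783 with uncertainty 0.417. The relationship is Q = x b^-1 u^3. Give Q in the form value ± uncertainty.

6693 ± 1800

Each factor contributes (exponent × relative error)² to (δQ/Q)²:
  (1·δx/x)² = (1×0.0612)² = 0.00374;  (-1·δb/b)² = (-1×0.00708)² = 5.01e-05;  (3·δu/u)² = (3×0.0872)² = 0.0684
δQ/Q = √(0.0722) = 0.269
Q = 6693, so δQ = 0.269 × 6693 = 1800.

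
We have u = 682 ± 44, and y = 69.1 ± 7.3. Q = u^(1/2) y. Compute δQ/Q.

0.110

Products/powers → add relative errors in quadrature, weighted by exponent:
  (½·δu/u)² = (0.5×0.0645)² = 0.00104;  (1·δy/y)² = (1×0.106)² = 0.0112
δQ/Q = √(0.0122) = 0.110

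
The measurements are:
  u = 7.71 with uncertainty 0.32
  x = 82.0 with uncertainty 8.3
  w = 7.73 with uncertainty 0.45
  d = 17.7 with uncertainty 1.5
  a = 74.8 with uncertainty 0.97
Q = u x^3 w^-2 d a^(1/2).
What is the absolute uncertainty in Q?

3.69e+06

Q is a product of powers, so relative uncertainties combine in quadrature:
  (1·δu/u)² = (1×0.0415)² = 0.00172;  (3·δx/x)² = (3×0.101)² = 0.0922;  (-2·δw/w)² = (-2×0.0582)² = 0.0136;  (1·δd/d)² = (1×0.0847)² = 0.00718;  (½·δa/a)² = (0.5×0.0130)² = 4.2e-05
δQ/Q = √(0.115) = 0.339
Q = 1.09e+07, so δQ = 0.339 × 1.09e+07 = 3.69e+06.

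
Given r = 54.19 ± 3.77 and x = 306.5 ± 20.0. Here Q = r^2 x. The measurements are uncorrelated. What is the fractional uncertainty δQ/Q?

0.154

For a monomial Q ∝ r^2, x, fractional errors add in quadrature:
  (2·δr/r)² = (2×0.0696)² = 0.0194;  (1·δx/x)² = (1×0.0653)² = 0.00426
δQ/Q = √(0.0236) = 0.154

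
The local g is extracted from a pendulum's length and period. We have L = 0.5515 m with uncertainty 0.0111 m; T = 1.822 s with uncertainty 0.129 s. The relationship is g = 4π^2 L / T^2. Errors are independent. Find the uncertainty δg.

g is a product of powers, so relative uncertainties combine in quadrature:
  (1·δL/L)² = (1×0.0201)² = 0.000405;  (-2·δT/T)² = (-2×0.0708)² = 0.0201
δg/g = √(0.0205) = 0.143
g = 6.559 m/s^2, so δg = 0.143 × 6.559 = 0.938 m/s^2.

0.938 m/s^2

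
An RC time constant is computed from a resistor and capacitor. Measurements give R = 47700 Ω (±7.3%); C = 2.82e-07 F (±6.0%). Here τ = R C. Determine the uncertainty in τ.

0.00127 s

Each factor contributes (exponent × relative error)² to (δτ/τ)²:
  (1·δR/R)² = (1×0.0730)² = 0.00533;  (1·δC/C)² = (1×0.0600)² = 0.00360
δτ/τ = √(0.00893) = 0.0945
τ = 0.0135 s, so δτ = 0.0945 × 0.0135 = 0.00127 s.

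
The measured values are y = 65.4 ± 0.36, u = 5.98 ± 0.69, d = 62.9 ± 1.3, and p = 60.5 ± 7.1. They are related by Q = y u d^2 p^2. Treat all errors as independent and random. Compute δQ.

Since Q is a product/quotient, work with relative uncertainties:
  (1·δy/y)² = (1×0.00550)² = 3.03e-05;  (1·δu/u)² = (1×0.115)² = 0.0133;  (2·δd/d)² = (2×0.0207)² = 0.00171;  (2·δp/p)² = (2×0.117)² = 0.0551
δQ/Q = √(0.0701) = 0.265
Q = 5.66e+09, so δQ = 0.265 × 5.66e+09 = 1.5e+09.

1.5e+09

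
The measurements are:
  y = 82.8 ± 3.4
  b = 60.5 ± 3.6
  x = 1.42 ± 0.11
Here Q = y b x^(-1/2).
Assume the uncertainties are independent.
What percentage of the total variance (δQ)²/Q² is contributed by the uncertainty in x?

22.3%

(δQ/Q)² = (1·δy/y)² + (1·δb/b)² + (−½·δx/x)²
  y term: (1×0.0411)² = 0.00169
  b term: (1×0.0595)² = 0.00354
  x term: (-0.5×0.0775)² = 0.00150
Total = 0.00673. Share from x = 0.00150/0.00673 = 0.223.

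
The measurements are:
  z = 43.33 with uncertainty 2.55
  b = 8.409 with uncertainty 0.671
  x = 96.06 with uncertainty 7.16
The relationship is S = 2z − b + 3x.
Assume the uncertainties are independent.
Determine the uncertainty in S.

22.1

Sums and differences: (δS)² = Σ (cᵢ δxᵢ)².
  (2·δz)² = 26.0;  (δb)² = 0.450;  (3·δx)² = 461
δS = √(488) = 22.1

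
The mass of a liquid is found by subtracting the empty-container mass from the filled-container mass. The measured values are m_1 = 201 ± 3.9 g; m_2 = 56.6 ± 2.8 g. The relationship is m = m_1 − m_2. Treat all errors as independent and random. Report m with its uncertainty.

m is a linear combination, so absolute uncertainties add in quadrature:
  (δm_1)² = 15.2;  (δm_2)² = 7.84
δm = √(23.0) = 4.80 g
m = 144 g.

144 ± 4.80 g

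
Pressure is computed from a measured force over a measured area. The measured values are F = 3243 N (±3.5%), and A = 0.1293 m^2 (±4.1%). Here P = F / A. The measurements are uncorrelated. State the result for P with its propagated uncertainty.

25080 ± 1350 Pa

Since P is a product/quotient, work with relative uncertainties:
  (1·δF/F)² = (1×0.0350)² = 0.00123;  (-1·δA/A)² = (-1×0.0410)² = 0.00168
δP/P = √(0.00291) = 0.0539
P = 25080 Pa, so δP = 0.0539 × 25080 = 1350 Pa.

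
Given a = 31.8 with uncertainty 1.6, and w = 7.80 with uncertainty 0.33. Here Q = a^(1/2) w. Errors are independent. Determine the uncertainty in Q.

2.17

For a monomial Q ∝ a^(1/2), w, fractional errors add in quadrature:
  (½·δa/a)² = (0.5×0.0503)² = 0.000633;  (1·δw/w)² = (1×0.0423)² = 0.00179
δQ/Q = √(0.00242) = 0.0492
Q = 44.0, so δQ = 0.0492 × 44.0 = 2.17.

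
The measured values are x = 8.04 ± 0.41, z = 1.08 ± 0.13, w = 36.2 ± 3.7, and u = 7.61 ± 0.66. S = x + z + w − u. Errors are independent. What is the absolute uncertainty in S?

3.78

S is a linear combination, so absolute uncertainties add in quadrature:
  (δx)² = 0.168;  (δz)² = 0.0169;  (δw)² = 13.7;  (δu)² = 0.436
δS = √(14.3) = 3.78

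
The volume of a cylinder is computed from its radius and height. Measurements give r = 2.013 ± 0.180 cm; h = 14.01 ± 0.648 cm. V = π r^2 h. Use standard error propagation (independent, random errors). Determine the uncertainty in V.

Each factor contributes (exponent × relative error)² to (δV/V)²:
  (2·δr/r)² = (2×0.0894)² = 0.0320;  (1·δh/h)² = (1×0.0463)² = 0.00214
δV/V = √(0.0341) = 0.185
V = 178.4 cm^3, so δV = 0.185 × 178.4 = 32.9 cm^3.

32.9 cm^3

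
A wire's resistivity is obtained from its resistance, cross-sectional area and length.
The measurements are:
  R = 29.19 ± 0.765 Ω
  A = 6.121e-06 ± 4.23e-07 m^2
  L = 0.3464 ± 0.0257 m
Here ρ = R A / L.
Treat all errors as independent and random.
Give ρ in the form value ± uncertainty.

Relative error in a monomial: (δρ/ρ)² = Σ (nᵢ · δxᵢ/xᵢ)².
  (1·δR/R)² = (1×0.0262)² = 0.000687;  (1·δA/A)² = (1×0.0691)² = 0.00478;  (-1·δL/L)² = (-1×0.0742)² = 0.00550
δρ/ρ = √(0.0110) = 0.105
ρ = 0.0005158 Ω·m, so δρ = 0.105 × 0.0005158 = 5.4e-05 Ω·m.

(5.158 ± 0.540) × 10^-4 Ω·m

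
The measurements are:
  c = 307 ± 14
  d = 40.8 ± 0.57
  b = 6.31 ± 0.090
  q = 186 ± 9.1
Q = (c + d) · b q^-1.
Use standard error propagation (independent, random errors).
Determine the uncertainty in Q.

0.766

Let u = c + d = 348. δu = √(δc² + δd²) = √(196 + 0.325) = 14.0, so δu/u = 0.0403.
Q is then a monomial in u, b, q:
δQ/Q = √((δu/u)² + (1·δb/b)² + (-1·δq/q)²) = √(0.00162 + 0.000203 + 0.00239) = 0.0650
Q = 11.8, so δQ = 0.0650 × 11.8 = 0.766.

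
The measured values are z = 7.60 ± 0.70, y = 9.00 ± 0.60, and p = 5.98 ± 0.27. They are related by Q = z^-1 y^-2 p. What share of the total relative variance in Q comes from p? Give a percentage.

(δQ/Q)² = (-1·δz/z)² + (-2·δy/y)² + (1·δp/p)²
  z term: (-1×0.0921)² = 0.00848
  y term: (-2×0.0667)² = 0.0178
  p term: (1×0.0452)² = 0.00204
Total = 0.0283. Share from p = 0.00204/0.0283 = 0.0720.

7.20%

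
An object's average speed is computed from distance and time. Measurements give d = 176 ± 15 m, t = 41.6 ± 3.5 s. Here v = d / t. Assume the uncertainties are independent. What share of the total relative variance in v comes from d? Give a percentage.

(δv/v)² = (1·δd/d)² + (-1·δt/t)²
  d term: (1×0.0852)² = 0.00726
  t term: (-1×0.0841)² = 0.00708
Total = 0.0143. Share from d = 0.00726/0.0143 = 0.506.

50.6%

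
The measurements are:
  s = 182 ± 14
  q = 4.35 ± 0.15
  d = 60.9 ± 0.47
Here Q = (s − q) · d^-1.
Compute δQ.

Let u = s − q = 178. δu = √(δs² + δq²) = √(196 + 0.0225) = 14.0, so δu/u = 0.0788.
Q is then a monomial in u, d:
δQ/Q = √((δu/u)² + (-1·δd/d)²) = √(0.00621 + 5.96e-05) = 0.0792
Q = 2.92, so δQ = 0.0792 × 2.92 = 0.231.

0.231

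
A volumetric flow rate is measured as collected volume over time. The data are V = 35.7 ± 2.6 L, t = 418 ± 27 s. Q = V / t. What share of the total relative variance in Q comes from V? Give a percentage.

(δQ/Q)² = (1·δV/V)² + (-1·δt/t)²
  V term: (1×0.0728)² = 0.00530
  t term: (-1×0.0646)² = 0.00417
Total = 0.00948. Share from V = 0.00530/0.00948 = 0.560.

56.0%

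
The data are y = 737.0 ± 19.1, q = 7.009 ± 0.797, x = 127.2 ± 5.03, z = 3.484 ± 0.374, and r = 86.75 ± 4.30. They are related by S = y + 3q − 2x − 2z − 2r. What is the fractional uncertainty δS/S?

0.0723

Each term contributes (cᵢ δxᵢ)² to (δS)²:
  (δy)² = 365;  (3·δq)² = 5.72;  (2·δx)² = 101;  (2·δz)² = 0.560;  (2·δr)² = 74.0
δS = √(546) = 23.4
S = 323.2, so δS/S = 23.4/323.2 = 0.0723.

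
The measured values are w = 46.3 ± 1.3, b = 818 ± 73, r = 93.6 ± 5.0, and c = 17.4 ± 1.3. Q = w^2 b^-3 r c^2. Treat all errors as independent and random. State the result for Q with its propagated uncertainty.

0.111 ± 0.0351

Each factor contributes (exponent × relative error)² to (δQ/Q)²:
  (2·δw/w)² = (2×0.0281)² = 0.00315;  (-3·δb/b)² = (-3×0.0892)² = 0.0717;  (1·δr/r)² = (1×0.0534)² = 0.00285;  (2·δc/c)² = (2×0.0747)² = 0.0223
δQ/Q = √(0.100) = 0.316
Q = 0.111, so δQ = 0.316 × 0.111 = 0.0351.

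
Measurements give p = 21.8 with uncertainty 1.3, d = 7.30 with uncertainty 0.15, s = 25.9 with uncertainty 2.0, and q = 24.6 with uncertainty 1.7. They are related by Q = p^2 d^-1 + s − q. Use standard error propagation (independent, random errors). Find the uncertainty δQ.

Let w = p^2·d^-1 = 65.1. δw/w = √((2·δp/p)² + (-1·δd/d)²) = √(0.0142 + 0.000422) = 0.121, so δw = 7.88.
Q = w + s − q: δQ = √(δw² + δs² + δq²) = √(62.1 + 4.00 + 2.89) = 8.30

8.30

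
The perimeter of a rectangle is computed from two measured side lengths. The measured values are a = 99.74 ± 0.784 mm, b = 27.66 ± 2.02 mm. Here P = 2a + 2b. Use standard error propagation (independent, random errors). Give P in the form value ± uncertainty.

254.8 ± 4.33 mm

For a sum/difference, combine absolute errors in quadrature:
  (2·δa)² = 2.46;  (2·δb)² = 16.3
δP = √(18.8) = 4.33 mm
P = 254.8 mm.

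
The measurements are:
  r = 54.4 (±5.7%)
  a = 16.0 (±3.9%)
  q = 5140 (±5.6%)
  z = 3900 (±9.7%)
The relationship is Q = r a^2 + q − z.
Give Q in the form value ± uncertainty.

Let p = r·a^2 = 13900. δp/p = √((1·δr/r)² + (2·δa/a)²) = √(0.00325 + 0.00608) = 0.0966, so δp = 1350.
Q = p + q − z: δQ = √(δp² + δq² + δz²) = √(1.81e+06 + 82900 + 1.43e+05) = 1430
Q = 15200.

15200 ± 1430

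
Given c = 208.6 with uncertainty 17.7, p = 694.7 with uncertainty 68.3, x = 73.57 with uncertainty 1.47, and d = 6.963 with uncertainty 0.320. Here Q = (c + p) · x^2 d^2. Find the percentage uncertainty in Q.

Let u = c + p = 903.3. δu = √(δc² + δp²) = √(313 + 4660) = 70.6, so δu/u = 0.0781.
Q is then a monomial in u, x, d:
δQ/Q = √((δu/u)² + (2·δx/x)² + (2·δd/d)²) = √(0.00610 + 0.00160 + 0.00845) = 0.127

12.7%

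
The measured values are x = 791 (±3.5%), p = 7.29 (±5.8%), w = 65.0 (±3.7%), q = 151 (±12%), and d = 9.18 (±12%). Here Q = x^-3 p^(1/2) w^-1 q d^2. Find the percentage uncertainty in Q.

Since Q is a product/quotient, work with relative uncertainties:
  (-3·δx/x)² = (-3×0.0350)² = 0.0110;  (½·δp/p)² = (0.5×0.0580)² = 0.000841;  (-1·δw/w)² = (-1×0.0370)² = 0.00137;  (1·δq/q)² = (1×0.120)² = 0.0144;  (2·δd/d)² = (2×0.120)² = 0.0576
δQ/Q = √(0.0852) = 0.292

29.2%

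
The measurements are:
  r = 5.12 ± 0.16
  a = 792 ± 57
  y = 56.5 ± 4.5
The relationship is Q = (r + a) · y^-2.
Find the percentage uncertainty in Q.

Let u = r + a = 797. δu = √(δr² + δa²) = √(0.0256 + 3250) = 57.0, so δu/u = 0.0715.
Q is then a monomial in u, y:
δQ/Q = √((δu/u)² + (-2·δy/y)²) = √(0.00511 + 0.0254) = 0.175

17.5%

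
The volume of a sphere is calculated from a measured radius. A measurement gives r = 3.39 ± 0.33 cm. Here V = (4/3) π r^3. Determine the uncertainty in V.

V is a product of powers, so relative uncertainties combine in quadrature:
  (3·δr/r)² = (3×0.0973)² = 0.0853
δV/V = √(0.0853) = 0.292
V = 163 cm^3, so δV = 0.292 × 163 = 47.7 cm^3.

47.7 cm^3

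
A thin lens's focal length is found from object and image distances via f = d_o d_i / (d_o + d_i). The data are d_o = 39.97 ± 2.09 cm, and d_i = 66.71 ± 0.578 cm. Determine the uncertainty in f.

∂f/∂d_o = (d_i/(d_o+d_i))² = 0.391;  ∂f/∂d_i = (d_o/(d_o+d_i))² = 0.140
δf = √((∂f/∂d_o · δd_o)² + (∂f/∂d_i · δd_i)²) = √(0.668 + 0.00658) = 0.821 cm

0.821 cm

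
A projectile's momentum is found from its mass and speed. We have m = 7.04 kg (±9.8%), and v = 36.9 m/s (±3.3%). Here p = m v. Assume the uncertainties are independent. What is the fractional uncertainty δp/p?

0.103

Each factor contributes (exponent × relative error)² to (δp/p)²:
  (1·δm/m)² = (1×0.0980)² = 0.00960;  (1·δv/v)² = (1×0.0330)² = 0.00109
δp/p = √(0.0107) = 0.103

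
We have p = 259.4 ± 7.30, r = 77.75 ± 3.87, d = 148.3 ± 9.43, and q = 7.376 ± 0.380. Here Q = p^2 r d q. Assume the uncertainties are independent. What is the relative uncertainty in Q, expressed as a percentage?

11.1%

Products/powers → add relative errors in quadrature, weighted by exponent:
  (2·δp/p)² = (2×0.0281)² = 0.00317;  (1·δr/r)² = (1×0.0498)² = 0.00248;  (1·δd/d)² = (1×0.0636)² = 0.00404;  (1·δq/q)² = (1×0.0515)² = 0.00265
δQ/Q = √(0.0123) = 0.111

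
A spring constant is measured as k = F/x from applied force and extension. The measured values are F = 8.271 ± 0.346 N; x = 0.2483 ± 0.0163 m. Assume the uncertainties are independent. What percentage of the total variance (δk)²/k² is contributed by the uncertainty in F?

(δk/k)² = (1·δF/F)² + (-1·δx/x)²
  F term: (1×0.0418)² = 0.00175
  x term: (-1×0.0656)² = 0.00431
Total = 0.00606. Share from F = 0.00175/0.00606 = 0.289.

28.9%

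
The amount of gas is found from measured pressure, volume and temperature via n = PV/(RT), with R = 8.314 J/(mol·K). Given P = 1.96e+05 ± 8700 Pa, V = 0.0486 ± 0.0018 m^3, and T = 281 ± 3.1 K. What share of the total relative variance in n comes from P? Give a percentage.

(δn/n)² = (1·δP/P)² + (1·δV/V)² + (-1·δT/T)²
  P term: (1×0.0444)² = 0.00197
  V term: (1×0.0370)² = 0.00137
  T term: (-1×0.0110)² = 0.000122
Total = 0.00346. Share from P = 0.00197/0.00346 = 0.569.

56.9%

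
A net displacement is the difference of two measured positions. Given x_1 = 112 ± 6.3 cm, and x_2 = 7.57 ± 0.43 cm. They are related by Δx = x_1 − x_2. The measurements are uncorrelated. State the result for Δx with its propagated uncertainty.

104 ± 6.31 cm

Δx is a linear combination, so absolute uncertainties add in quadrature:
  (δx_1)² = 39.7;  (δx_2)² = 0.185
δΔx = √(39.9) = 6.31 cm
Δx = 104 cm.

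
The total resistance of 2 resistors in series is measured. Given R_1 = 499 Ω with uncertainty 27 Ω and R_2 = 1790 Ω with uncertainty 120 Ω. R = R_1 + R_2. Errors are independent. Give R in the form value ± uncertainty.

Absolute uncertainties add in quadrature for a linear combination:
  (δR_1)² = 729;  (δR_2)² = 14400
δR = √(15100) = 123 Ω
R = 2290 Ω.

2290 ± 123 Ω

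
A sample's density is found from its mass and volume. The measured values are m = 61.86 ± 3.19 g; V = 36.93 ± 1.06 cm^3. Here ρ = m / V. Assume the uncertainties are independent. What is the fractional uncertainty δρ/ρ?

0.0590

Relative error in a monomial: (δρ/ρ)² = Σ (nᵢ · δxᵢ/xᵢ)².
  (1·δm/m)² = (1×0.0516)² = 0.00266;  (-1·δV/V)² = (-1×0.0287)² = 0.000824
δρ/ρ = √(0.00348) = 0.0590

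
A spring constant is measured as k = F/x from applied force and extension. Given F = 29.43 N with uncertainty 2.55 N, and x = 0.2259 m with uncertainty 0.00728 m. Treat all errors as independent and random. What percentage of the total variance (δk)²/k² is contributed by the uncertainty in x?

(δk/k)² = (1·δF/F)² + (-1·δx/x)²
  F term: (1×0.0866)² = 0.00751
  x term: (-1×0.0322)² = 0.00104
Total = 0.00855. Share from x = 0.00104/0.00855 = 0.122.

12.2%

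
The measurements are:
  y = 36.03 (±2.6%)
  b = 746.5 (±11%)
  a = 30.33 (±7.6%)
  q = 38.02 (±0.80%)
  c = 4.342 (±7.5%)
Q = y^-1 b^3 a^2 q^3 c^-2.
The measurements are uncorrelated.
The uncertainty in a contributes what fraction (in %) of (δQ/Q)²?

14.8%

(δQ/Q)² = (-1·δy/y)² + (3·δb/b)² + (2·δa/a)² + (3·δq/q)² + (-2·δc/c)²
  y term: (-1×0.0260)² = 0.000676
  b term: (3×0.110)² = 0.109
  a term: (2×0.0760)² = 0.0231
  q term: (3×0.00800)² = 0.000576
  c term: (-2×0.0750)² = 0.0225
Total = 0.156. Share from a = 0.0231/0.156 = 0.148.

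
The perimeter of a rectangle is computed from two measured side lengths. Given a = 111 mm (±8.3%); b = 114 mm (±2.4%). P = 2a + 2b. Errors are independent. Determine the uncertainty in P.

P is a linear combination, so absolute uncertainties add in quadrature:
  (2·δa)² = 340;  (2·δb)² = 29.9
δP = √(369) = 19.2 mm

19.2 mm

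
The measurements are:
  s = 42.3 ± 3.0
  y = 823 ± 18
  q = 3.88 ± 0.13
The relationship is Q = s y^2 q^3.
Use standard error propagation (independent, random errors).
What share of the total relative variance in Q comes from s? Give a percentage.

29.5%

(δQ/Q)² = (1·δs/s)² + (2·δy/y)² + (3·δq/q)²
  s term: (1×0.0709)² = 0.00503
  y term: (2×0.0219)² = 0.00191
  q term: (3×0.0335)² = 0.0101
Total = 0.0170. Share from s = 0.00503/0.0170 = 0.295.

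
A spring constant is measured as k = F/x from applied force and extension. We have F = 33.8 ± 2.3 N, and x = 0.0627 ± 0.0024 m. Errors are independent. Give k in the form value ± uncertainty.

For a monomial k ∝ F, x^-1, fractional errors add in quadrature:
  (1·δF/F)² = (1×0.0680)² = 0.00463;  (-1·δx/x)² = (-1×0.0383)² = 0.00147
δk/k = √(0.00610) = 0.0781
k = 539 N/m, so δk = 0.0781 × 539 = 42.1 N/m.

539 ± 42.1 N/m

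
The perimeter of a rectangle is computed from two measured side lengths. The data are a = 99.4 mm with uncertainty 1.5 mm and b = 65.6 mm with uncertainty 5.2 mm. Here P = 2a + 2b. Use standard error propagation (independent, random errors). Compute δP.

Sums and differences: (δP)² = Σ (cᵢ δxᵢ)².
  (2·δa)² = 9.00;  (2·δb)² = 108
δP = √(117) = 10.8 mm

10.8 mm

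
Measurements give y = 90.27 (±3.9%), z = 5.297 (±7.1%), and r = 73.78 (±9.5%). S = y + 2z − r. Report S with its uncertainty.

27.08 ± 7.88

Absolute uncertainties add in quadrature for a linear combination:
  (δy)² = 12.4;  (2·δz)² = 0.566;  (δr)² = 49.1
δS = √(62.1) = 7.88
S = 27.08.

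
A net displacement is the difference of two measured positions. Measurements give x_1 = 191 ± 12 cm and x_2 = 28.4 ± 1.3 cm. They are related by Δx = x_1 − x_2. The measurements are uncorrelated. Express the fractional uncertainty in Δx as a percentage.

7.42%

Sums and differences: (δΔx)² = Σ (cᵢ δxᵢ)².
  (δx_1)² = 144;  (δx_2)² = 1.69
δΔx = √(146) = 12.1 cm
Δx = 163 cm, so δΔx/Δx = 12.1/163 = 0.0742.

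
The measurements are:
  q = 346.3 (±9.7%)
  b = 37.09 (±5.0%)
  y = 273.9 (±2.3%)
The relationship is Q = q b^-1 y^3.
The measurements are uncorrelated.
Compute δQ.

2.48e+07

Products/powers → add relative errors in quadrature, weighted by exponent:
  (1·δq/q)² = (1×0.0970)² = 0.00941;  (-1·δb/b)² = (-1×0.0500)² = 0.00250;  (3·δy/y)² = (3×0.0230)² = 0.00476
δQ/Q = √(0.0167) = 0.129
Q = 1.919e+08, so δQ = 0.129 × 1.919e+08 = 2.48e+07.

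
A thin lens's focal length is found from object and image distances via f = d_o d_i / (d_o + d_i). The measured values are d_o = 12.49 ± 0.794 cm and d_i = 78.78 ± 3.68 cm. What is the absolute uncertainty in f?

∂f/∂d_o = (d_i/(d_o+d_i))² = 0.745;  ∂f/∂d_i = (d_o/(d_o+d_i))² = 0.0187
δf = √((∂f/∂d_o · δd_o)² + (∂f/∂d_i · δd_i)²) = √(0.350 + 0.00475) = 0.596 cm

0.596 cm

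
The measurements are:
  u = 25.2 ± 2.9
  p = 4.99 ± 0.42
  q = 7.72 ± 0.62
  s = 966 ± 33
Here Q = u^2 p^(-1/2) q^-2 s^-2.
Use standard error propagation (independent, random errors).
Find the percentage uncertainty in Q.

Each factor contributes (exponent × relative error)² to (δQ/Q)²:
  (2·δu/u)² = (2×0.115)² = 0.0530;  (−½·δp/p)² = (-0.5×0.0842)² = 0.00177;  (-2·δq/q)² = (-2×0.0803)² = 0.0258;  (-2·δs/s)² = (-2×0.0342)² = 0.00467
δQ/Q = √(0.0852) = 0.292

29.2%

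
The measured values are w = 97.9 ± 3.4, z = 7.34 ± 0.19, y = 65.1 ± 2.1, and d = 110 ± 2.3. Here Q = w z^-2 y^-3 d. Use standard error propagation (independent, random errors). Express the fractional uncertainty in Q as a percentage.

11.7%

For a monomial Q ∝ w, z^-2, y^-3, d, fractional errors add in quadrature:
  (1·δw/w)² = (1×0.0347)² = 0.00121;  (-2·δz/z)² = (-2×0.0259)² = 0.00268;  (-3·δy/y)² = (-3×0.0323)² = 0.00937;  (1·δd/d)² = (1×0.0209)² = 0.000437
δQ/Q = √(0.0137) = 0.117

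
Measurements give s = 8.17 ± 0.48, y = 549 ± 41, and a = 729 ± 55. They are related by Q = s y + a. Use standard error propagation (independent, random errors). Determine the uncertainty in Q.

Let p = s·y = 4490. δp/p = √((1·δs/s)² + (1·δy/y)²) = √(0.00345 + 0.00558) = 0.0950, so δp = 426.
Q = p + a: δQ = √(δp² + δa²) = √(1.82e+05 + 3020) = 430

430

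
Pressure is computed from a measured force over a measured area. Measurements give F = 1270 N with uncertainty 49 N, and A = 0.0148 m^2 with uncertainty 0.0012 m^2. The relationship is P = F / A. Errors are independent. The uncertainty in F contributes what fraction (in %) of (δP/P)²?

18.5%

(δP/P)² = (1·δF/F)² + (-1·δA/A)²
  F term: (1×0.0386)² = 0.00149
  A term: (-1×0.0811)² = 0.00657
Total = 0.00806. Share from F = 0.00149/0.00806 = 0.185.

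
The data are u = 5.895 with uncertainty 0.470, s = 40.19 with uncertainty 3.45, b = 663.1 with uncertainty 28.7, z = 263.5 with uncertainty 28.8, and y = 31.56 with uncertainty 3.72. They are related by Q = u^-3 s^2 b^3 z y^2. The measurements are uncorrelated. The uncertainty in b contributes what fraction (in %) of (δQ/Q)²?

9.86%

(δQ/Q)² = (-3·δu/u)² + (2·δs/s)² + (3·δb/b)² + (1·δz/z)² + (2·δy/y)²
  u term: (-3×0.0797)² = 0.0572
  s term: (2×0.0858)² = 0.0295
  b term: (3×0.0433)² = 0.0169
  z term: (1×0.109)² = 0.0119
  y term: (2×0.118)² = 0.0556
Total = 0.171. Share from b = 0.0169/0.171 = 0.0986.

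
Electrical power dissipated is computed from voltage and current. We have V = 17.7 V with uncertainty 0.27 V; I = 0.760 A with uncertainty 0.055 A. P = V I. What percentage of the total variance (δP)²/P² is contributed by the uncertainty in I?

95.7%

(δP/P)² = (1·δV/V)² + (1·δI/I)²
  V term: (1×0.0153)² = 0.000233
  I term: (1×0.0724)² = 0.00524
Total = 0.00547. Share from I = 0.00524/0.00547 = 0.957.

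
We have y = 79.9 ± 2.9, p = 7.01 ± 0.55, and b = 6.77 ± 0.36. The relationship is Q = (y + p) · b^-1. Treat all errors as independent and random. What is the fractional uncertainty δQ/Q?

0.0631

Let u = y + p = 86.9. δu = √(δy² + δp²) = √(8.41 + 0.303) = 2.95, so δu/u = 0.0340.
Q is then a monomial in u, b:
δQ/Q = √((δu/u)² + (-1·δb/b)²) = √(0.00115 + 0.00283) = 0.0631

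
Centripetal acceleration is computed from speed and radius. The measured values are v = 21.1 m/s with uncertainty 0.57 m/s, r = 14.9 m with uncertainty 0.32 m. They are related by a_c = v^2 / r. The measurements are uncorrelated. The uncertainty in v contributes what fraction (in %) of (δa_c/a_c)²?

86.4%

(δa_c/a_c)² = (2·δv/v)² + (-1·δr/r)²
  v term: (2×0.0270)² = 0.00292
  r term: (-1×0.0215)² = 0.000461
Total = 0.00338. Share from v = 0.00292/0.00338 = 0.864.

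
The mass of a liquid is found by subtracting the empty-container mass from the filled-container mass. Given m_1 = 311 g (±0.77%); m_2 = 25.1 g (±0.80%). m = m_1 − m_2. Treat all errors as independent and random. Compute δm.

2.40 g

m is a linear combination, so absolute uncertainties add in quadrature:
  (δm_1)² = 5.73;  (δm_2)² = 0.0403
δm = √(5.77) = 2.40 g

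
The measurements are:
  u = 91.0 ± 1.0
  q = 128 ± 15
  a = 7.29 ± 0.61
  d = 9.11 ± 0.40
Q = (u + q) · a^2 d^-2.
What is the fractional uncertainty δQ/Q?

Let w = u + q = 219. δw = √(δu² + δq²) = √(1.00 + 225) = 15.0, so δw/w = 0.0686.
Q is then a monomial in w, a, d:
δQ/Q = √((δw/w)² + (2·δa/a)² + (-2·δd/d)²) = √(0.00471 + 0.0280 + 0.00771) = 0.201

0.201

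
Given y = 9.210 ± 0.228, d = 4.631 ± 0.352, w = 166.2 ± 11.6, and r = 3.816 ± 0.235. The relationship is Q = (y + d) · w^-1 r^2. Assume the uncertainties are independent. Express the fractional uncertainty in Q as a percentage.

Let u = y + d = 13.84. δu = √(δy² + δd²) = √(0.0520 + 0.124) = 0.419, so δu/u = 0.0303.
Q is then a monomial in u, w, r:
δQ/Q = √((δu/u)² + (-1·δw/w)² + (2·δr/r)²) = √(0.000918 + 0.00487 + 0.0152) = 0.145

14.5%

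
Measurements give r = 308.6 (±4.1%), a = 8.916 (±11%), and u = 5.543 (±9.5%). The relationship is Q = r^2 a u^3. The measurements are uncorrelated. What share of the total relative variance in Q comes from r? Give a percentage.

6.72%

(δQ/Q)² = (2·δr/r)² + (1·δa/a)² + (3·δu/u)²
  r term: (2×0.0410)² = 0.00672
  a term: (1×0.110)² = 0.0121
  u term: (3×0.0950)² = 0.0812
Total = 0.100. Share from r = 0.00672/0.100 = 0.0672.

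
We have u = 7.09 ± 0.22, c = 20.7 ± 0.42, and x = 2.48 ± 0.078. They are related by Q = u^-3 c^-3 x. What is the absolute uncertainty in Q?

9.07e-08

Relative error in a monomial: (δQ/Q)² = Σ (nᵢ · δxᵢ/xᵢ)².
  (-3·δu/u)² = (-3×0.0310)² = 0.00867;  (-3·δc/c)² = (-3×0.0203)² = 0.00371;  (1·δx/x)² = (1×0.0315)² = 0.000989
δQ/Q = √(0.0134) = 0.116
Q = 7.85e-07, so δQ = 0.116 × 7.85e-07 = 9.07e-08.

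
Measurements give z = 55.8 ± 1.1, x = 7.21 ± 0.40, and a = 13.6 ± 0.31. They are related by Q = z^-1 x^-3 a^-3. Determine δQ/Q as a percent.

Each factor contributes (exponent × relative error)² to (δQ/Q)²:
  (-1·δz/z)² = (-1×0.0197)² = 0.000389;  (-3·δx/x)² = (-3×0.0555)² = 0.0277;  (-3·δa/a)² = (-3×0.0228)² = 0.00468
δQ/Q = √(0.0328) = 0.181

18.1%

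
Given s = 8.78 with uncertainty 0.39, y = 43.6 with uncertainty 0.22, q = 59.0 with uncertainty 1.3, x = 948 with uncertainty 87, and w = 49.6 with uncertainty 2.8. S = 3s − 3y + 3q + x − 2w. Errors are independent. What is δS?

Absolute uncertainties add in quadrature for a linear combination:
  (3·δs)² = 1.37;  (3·δy)² = 0.436;  (3·δq)² = 15.2;  (δx)² = 7570;  (2·δw)² = 31.4
δS = √(7620) = 87.3

87.3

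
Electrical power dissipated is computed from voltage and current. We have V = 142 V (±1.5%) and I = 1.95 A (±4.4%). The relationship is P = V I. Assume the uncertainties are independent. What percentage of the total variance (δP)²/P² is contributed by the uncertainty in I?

(δP/P)² = (1·δV/V)² + (1·δI/I)²
  V term: (1×0.0150)² = 0.000225
  I term: (1×0.0440)² = 0.00194
Total = 0.00216. Share from I = 0.00194/0.00216 = 0.896.

89.6%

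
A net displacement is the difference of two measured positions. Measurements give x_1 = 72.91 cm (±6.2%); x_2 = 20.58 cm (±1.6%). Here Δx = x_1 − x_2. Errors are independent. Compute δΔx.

Each term contributes (cᵢ δxᵢ)² to (δΔx)²:
  (δx_1)² = 20.4;  (δx_2)² = 0.108
δΔx = √(20.5) = 4.53 cm

4.53 cm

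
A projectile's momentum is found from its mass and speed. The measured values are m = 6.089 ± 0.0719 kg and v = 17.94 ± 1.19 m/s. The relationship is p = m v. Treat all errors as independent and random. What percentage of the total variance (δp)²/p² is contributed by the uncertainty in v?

(δp/p)² = (1·δm/m)² + (1·δv/v)²
  m term: (1×0.0118)² = 0.000139
  v term: (1×0.0663)² = 0.00440
Total = 0.00454. Share from v = 0.00440/0.00454 = 0.969.

96.9%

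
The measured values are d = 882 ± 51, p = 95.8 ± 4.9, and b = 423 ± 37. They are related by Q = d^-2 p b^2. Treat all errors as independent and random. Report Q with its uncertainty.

22.0 ± 4.76

Each factor contributes (exponent × relative error)² to (δQ/Q)²:
  (-2·δd/d)² = (-2×0.0578)² = 0.0134;  (1·δp/p)² = (1×0.0511)² = 0.00262;  (2·δb/b)² = (2×0.0875)² = 0.0306
δQ/Q = √(0.0466) = 0.216
Q = 22.0, so δQ = 0.216 × 22.0 = 4.76.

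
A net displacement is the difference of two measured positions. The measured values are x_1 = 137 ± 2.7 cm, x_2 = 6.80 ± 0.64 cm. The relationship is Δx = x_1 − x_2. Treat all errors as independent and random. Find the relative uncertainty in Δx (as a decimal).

0.0213

Δx is a linear combination, so absolute uncertainties add in quadrature:
  (δx_1)² = 7.29;  (δx_2)² = 0.410
δΔx = √(7.70) = 2.77 cm
Δx = 130 cm, so δΔx/Δx = 2.77/130 = 0.0213.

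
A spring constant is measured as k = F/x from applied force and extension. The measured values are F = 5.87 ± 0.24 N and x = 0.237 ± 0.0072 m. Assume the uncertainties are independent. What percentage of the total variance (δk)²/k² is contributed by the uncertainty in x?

(δk/k)² = (1·δF/F)² + (-1·δx/x)²
  F term: (1×0.0409)² = 0.00167
  x term: (-1×0.0304)² = 0.000923
Total = 0.00259. Share from x = 0.000923/0.00259 = 0.356.

35.6%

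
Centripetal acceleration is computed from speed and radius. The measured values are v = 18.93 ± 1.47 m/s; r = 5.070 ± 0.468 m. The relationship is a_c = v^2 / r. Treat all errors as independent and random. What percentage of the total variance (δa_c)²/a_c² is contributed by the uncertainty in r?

(δa_c/a_c)² = (2·δv/v)² + (-1·δr/r)²
  v term: (2×0.0777)² = 0.0241
  r term: (-1×0.0923)² = 0.00852
Total = 0.0326. Share from r = 0.00852/0.0326 = 0.261.

26.1%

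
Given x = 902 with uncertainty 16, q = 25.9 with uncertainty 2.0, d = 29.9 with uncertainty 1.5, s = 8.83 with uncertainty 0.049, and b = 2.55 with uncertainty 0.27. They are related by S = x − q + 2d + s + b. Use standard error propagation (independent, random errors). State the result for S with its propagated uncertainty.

Each term contributes (cᵢ δxᵢ)² to (δS)²:
  (δx)² = 256;  (δq)² = 4.00;  (2·δd)² = 9.00;  (δs)² = 0.00240;  (δb)² = 0.0729
δS = √(269) = 16.4
S = 947.

947 ± 16.4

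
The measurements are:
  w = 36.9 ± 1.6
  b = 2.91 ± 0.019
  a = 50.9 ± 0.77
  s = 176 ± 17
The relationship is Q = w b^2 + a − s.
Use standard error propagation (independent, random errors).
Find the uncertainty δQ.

Let p = w·b^2 = 312. δp/p = √((1·δw/w)² + (2·δb/b)²) = √(0.00188 + 0.000171) = 0.0453, so δp = 14.2.
Q = p + a − s: δQ = √(δp² + δa² + δs²) = √(200 + 0.593 + 289) = 22.1

22.1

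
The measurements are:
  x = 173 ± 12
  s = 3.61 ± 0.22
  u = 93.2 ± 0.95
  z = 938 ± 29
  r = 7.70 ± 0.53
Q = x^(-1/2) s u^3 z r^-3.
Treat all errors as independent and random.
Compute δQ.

Each factor contributes (exponent × relative error)² to (δQ/Q)²:
  (−½·δx/x)² = (-0.5×0.0694)² = 0.00120;  (1·δs/s)² = (1×0.0609)² = 0.00371;  (3·δu/u)² = (3×0.0102)² = 0.000935;  (1·δz/z)² = (1×0.0309)² = 0.000956;  (-3·δr/r)² = (-3×0.0688)² = 0.0426
δQ/Q = √(0.0494) = 0.222
Q = 4.57e+05, so δQ = 0.222 × 4.57e+05 = 1.02e+05.

1.02e+05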